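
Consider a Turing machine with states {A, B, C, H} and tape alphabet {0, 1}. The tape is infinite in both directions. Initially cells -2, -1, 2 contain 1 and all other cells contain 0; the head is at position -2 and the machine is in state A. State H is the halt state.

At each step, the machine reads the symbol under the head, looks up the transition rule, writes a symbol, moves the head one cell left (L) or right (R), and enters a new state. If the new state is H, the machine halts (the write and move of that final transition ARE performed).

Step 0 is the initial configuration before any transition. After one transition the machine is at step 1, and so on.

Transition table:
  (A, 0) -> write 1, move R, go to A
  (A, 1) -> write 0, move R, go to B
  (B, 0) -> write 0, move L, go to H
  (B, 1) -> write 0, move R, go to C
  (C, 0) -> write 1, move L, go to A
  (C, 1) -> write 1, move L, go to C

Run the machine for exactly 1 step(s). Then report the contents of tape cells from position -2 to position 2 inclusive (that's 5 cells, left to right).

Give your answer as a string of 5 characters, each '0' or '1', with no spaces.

Answer: 01001

Derivation:
Step 1: in state A at pos -2, read 1 -> (A,1)->write 0,move R,goto B. Now: state=B, head=-1, tape[-3..3]=0010010 (head:   ^)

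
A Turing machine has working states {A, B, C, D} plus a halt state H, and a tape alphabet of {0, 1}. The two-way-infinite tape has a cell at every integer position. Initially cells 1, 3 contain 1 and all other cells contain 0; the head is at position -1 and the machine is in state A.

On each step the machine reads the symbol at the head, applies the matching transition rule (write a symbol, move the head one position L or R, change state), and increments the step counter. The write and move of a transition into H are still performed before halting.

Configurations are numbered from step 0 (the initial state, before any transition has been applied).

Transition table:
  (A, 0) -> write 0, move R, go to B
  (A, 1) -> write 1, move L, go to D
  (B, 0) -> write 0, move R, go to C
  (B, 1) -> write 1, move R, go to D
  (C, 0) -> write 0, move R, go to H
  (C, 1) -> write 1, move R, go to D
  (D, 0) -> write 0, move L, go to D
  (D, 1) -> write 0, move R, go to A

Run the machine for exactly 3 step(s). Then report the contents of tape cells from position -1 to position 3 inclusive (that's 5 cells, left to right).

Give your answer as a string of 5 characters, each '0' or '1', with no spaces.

Step 1: in state A at pos -1, read 0 -> (A,0)->write 0,move R,goto B. Now: state=B, head=0, tape[-2..4]=0001010 (head:   ^)
Step 2: in state B at pos 0, read 0 -> (B,0)->write 0,move R,goto C. Now: state=C, head=1, tape[-2..4]=0001010 (head:    ^)
Step 3: in state C at pos 1, read 1 -> (C,1)->write 1,move R,goto D. Now: state=D, head=2, tape[-2..4]=0001010 (head:     ^)

Answer: 00101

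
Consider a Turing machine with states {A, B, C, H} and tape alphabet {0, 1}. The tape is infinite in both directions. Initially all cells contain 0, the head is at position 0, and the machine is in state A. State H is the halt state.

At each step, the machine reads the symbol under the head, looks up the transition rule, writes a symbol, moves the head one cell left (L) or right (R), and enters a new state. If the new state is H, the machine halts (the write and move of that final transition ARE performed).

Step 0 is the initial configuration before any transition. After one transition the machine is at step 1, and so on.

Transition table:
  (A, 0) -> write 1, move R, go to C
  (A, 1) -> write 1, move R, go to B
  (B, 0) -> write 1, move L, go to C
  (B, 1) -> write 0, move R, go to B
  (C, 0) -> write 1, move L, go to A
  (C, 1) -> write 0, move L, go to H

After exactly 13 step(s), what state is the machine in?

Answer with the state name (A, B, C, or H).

Answer: H

Derivation:
Step 1: in state A at pos 0, read 0 -> (A,0)->write 1,move R,goto C. Now: state=C, head=1, tape[-1..2]=0100 (head:   ^)
Step 2: in state C at pos 1, read 0 -> (C,0)->write 1,move L,goto A. Now: state=A, head=0, tape[-1..2]=0110 (head:  ^)
Step 3: in state A at pos 0, read 1 -> (A,1)->write 1,move R,goto B. Now: state=B, head=1, tape[-1..2]=0110 (head:   ^)
Step 4: in state B at pos 1, read 1 -> (B,1)->write 0,move R,goto B. Now: state=B, head=2, tape[-1..3]=01000 (head:    ^)
Step 5: in state B at pos 2, read 0 -> (B,0)->write 1,move L,goto C. Now: state=C, head=1, tape[-1..3]=01010 (head:   ^)
Step 6: in state C at pos 1, read 0 -> (C,0)->write 1,move L,goto A. Now: state=A, head=0, tape[-1..3]=01110 (head:  ^)
Step 7: in state A at pos 0, read 1 -> (A,1)->write 1,move R,goto B. Now: state=B, head=1, tape[-1..3]=01110 (head:   ^)
Step 8: in state B at pos 1, read 1 -> (B,1)->write 0,move R,goto B. Now: state=B, head=2, tape[-1..3]=01010 (head:    ^)
Step 9: in state B at pos 2, read 1 -> (B,1)->write 0,move R,goto B. Now: state=B, head=3, tape[-1..4]=010000 (head:     ^)
Step 10: in state B at pos 3, read 0 -> (B,0)->write 1,move L,goto C. Now: state=C, head=2, tape[-1..4]=010010 (head:    ^)
Step 11: in state C at pos 2, read 0 -> (C,0)->write 1,move L,goto A. Now: state=A, head=1, tape[-1..4]=010110 (head:   ^)
Step 12: in state A at pos 1, read 0 -> (A,0)->write 1,move R,goto C. Now: state=C, head=2, tape[-1..4]=011110 (head:    ^)
Step 13: in state C at pos 2, read 1 -> (C,1)->write 0,move L,goto H. Now: state=H, head=1, tape[-1..4]=011010 (head:   ^)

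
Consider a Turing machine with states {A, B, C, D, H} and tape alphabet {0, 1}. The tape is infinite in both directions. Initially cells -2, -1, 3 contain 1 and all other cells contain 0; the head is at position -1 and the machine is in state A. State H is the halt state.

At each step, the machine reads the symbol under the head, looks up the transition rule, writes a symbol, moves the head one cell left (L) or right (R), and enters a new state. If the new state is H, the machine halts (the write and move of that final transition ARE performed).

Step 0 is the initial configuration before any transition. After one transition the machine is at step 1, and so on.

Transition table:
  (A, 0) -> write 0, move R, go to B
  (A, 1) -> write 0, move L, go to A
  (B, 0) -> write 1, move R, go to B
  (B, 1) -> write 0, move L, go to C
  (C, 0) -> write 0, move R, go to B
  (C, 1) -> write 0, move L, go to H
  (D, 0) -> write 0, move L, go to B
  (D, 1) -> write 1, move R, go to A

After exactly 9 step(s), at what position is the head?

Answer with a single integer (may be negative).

Answer: 2

Derivation:
Step 1: in state A at pos -1, read 1 -> (A,1)->write 0,move L,goto A. Now: state=A, head=-2, tape[-3..4]=01000010 (head:  ^)
Step 2: in state A at pos -2, read 1 -> (A,1)->write 0,move L,goto A. Now: state=A, head=-3, tape[-4..4]=000000010 (head:  ^)
Step 3: in state A at pos -3, read 0 -> (A,0)->write 0,move R,goto B. Now: state=B, head=-2, tape[-4..4]=000000010 (head:   ^)
Step 4: in state B at pos -2, read 0 -> (B,0)->write 1,move R,goto B. Now: state=B, head=-1, tape[-4..4]=001000010 (head:    ^)
Step 5: in state B at pos -1, read 0 -> (B,0)->write 1,move R,goto B. Now: state=B, head=0, tape[-4..4]=001100010 (head:     ^)
Step 6: in state B at pos 0, read 0 -> (B,0)->write 1,move R,goto B. Now: state=B, head=1, tape[-4..4]=001110010 (head:      ^)
Step 7: in state B at pos 1, read 0 -> (B,0)->write 1,move R,goto B. Now: state=B, head=2, tape[-4..4]=001111010 (head:       ^)
Step 8: in state B at pos 2, read 0 -> (B,0)->write 1,move R,goto B. Now: state=B, head=3, tape[-4..4]=001111110 (head:        ^)
Step 9: in state B at pos 3, read 1 -> (B,1)->write 0,move L,goto C. Now: state=C, head=2, tape[-4..4]=001111100 (head:       ^)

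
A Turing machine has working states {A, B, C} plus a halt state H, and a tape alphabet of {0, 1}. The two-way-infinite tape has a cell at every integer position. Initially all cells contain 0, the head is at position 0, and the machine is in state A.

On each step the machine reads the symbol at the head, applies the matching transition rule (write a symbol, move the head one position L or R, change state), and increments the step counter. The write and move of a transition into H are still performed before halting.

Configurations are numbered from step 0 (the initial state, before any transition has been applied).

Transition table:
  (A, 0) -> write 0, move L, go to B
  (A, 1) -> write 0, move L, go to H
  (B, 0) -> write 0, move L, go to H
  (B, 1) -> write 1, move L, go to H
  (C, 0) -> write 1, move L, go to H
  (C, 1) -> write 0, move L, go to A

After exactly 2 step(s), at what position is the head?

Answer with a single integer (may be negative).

Step 1: in state A at pos 0, read 0 -> (A,0)->write 0,move L,goto B. Now: state=B, head=-1, tape[-2..1]=0000 (head:  ^)
Step 2: in state B at pos -1, read 0 -> (B,0)->write 0,move L,goto H. Now: state=H, head=-2, tape[-3..1]=00000 (head:  ^)

Answer: -2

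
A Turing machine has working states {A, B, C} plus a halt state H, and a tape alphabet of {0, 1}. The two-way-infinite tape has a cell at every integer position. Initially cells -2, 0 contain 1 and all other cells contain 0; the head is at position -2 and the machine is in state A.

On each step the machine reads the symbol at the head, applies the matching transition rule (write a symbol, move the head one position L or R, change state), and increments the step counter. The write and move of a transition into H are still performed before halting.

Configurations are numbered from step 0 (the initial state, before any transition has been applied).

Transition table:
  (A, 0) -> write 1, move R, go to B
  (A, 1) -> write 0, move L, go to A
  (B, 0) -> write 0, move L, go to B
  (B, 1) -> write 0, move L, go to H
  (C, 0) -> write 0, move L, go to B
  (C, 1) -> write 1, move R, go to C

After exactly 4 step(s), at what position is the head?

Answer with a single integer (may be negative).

Answer: -4

Derivation:
Step 1: in state A at pos -2, read 1 -> (A,1)->write 0,move L,goto A. Now: state=A, head=-3, tape[-4..1]=000010 (head:  ^)
Step 2: in state A at pos -3, read 0 -> (A,0)->write 1,move R,goto B. Now: state=B, head=-2, tape[-4..1]=010010 (head:   ^)
Step 3: in state B at pos -2, read 0 -> (B,0)->write 0,move L,goto B. Now: state=B, head=-3, tape[-4..1]=010010 (head:  ^)
Step 4: in state B at pos -3, read 1 -> (B,1)->write 0,move L,goto H. Now: state=H, head=-4, tape[-5..1]=0000010 (head:  ^)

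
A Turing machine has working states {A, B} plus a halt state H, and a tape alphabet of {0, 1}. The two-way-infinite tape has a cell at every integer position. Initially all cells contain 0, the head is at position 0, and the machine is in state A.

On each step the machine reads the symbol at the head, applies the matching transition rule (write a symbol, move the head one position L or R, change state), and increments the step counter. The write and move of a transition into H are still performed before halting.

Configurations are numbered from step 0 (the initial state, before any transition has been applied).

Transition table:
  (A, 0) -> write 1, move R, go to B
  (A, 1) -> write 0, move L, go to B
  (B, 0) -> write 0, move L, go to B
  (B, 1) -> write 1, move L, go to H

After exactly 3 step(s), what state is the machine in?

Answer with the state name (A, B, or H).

Step 1: in state A at pos 0, read 0 -> (A,0)->write 1,move R,goto B. Now: state=B, head=1, tape[-1..2]=0100 (head:   ^)
Step 2: in state B at pos 1, read 0 -> (B,0)->write 0,move L,goto B. Now: state=B, head=0, tape[-1..2]=0100 (head:  ^)
Step 3: in state B at pos 0, read 1 -> (B,1)->write 1,move L,goto H. Now: state=H, head=-1, tape[-2..2]=00100 (head:  ^)

Answer: H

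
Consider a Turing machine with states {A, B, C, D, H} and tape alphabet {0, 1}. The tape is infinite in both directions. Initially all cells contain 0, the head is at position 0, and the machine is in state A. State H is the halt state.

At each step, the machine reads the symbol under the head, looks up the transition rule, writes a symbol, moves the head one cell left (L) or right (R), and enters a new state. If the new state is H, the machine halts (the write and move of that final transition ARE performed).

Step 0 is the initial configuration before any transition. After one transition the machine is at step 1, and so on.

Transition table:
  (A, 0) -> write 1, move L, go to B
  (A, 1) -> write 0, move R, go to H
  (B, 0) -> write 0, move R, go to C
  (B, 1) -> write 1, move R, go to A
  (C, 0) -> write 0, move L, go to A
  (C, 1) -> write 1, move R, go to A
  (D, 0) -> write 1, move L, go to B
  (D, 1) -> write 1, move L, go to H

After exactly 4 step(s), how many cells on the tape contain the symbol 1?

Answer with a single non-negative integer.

Step 1: in state A at pos 0, read 0 -> (A,0)->write 1,move L,goto B. Now: state=B, head=-1, tape[-2..1]=0010 (head:  ^)
Step 2: in state B at pos -1, read 0 -> (B,0)->write 0,move R,goto C. Now: state=C, head=0, tape[-2..1]=0010 (head:   ^)
Step 3: in state C at pos 0, read 1 -> (C,1)->write 1,move R,goto A. Now: state=A, head=1, tape[-2..2]=00100 (head:    ^)
Step 4: in state A at pos 1, read 0 -> (A,0)->write 1,move L,goto B. Now: state=B, head=0, tape[-2..2]=00110 (head:   ^)
Cells containing 1 after step 4: {0, 1} -> 2 cell(s)

Answer: 2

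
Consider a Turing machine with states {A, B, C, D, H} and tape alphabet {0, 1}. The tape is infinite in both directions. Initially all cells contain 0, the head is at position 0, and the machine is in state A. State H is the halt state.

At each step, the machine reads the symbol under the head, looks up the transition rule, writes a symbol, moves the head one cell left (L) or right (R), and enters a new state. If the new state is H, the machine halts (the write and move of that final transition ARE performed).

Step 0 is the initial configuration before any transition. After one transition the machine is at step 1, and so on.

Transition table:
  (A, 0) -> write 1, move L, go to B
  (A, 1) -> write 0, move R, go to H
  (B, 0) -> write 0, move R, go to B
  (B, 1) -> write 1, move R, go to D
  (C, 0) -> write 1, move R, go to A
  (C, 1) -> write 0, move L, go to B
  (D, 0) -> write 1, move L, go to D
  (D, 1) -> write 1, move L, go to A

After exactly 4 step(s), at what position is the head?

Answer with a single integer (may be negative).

Answer: 0

Derivation:
Step 1: in state A at pos 0, read 0 -> (A,0)->write 1,move L,goto B. Now: state=B, head=-1, tape[-2..1]=0010 (head:  ^)
Step 2: in state B at pos -1, read 0 -> (B,0)->write 0,move R,goto B. Now: state=B, head=0, tape[-2..1]=0010 (head:   ^)
Step 3: in state B at pos 0, read 1 -> (B,1)->write 1,move R,goto D. Now: state=D, head=1, tape[-2..2]=00100 (head:    ^)
Step 4: in state D at pos 1, read 0 -> (D,0)->write 1,move L,goto D. Now: state=D, head=0, tape[-2..2]=00110 (head:   ^)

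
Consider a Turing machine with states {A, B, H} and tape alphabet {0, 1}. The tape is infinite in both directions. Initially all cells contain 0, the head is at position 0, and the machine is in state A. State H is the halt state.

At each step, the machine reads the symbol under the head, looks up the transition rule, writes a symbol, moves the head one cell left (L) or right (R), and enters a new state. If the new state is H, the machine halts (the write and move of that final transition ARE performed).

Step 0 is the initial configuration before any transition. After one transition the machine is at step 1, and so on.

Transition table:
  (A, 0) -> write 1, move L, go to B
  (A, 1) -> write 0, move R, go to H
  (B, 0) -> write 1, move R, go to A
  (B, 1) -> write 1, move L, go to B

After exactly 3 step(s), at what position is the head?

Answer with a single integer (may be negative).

Answer: 1

Derivation:
Step 1: in state A at pos 0, read 0 -> (A,0)->write 1,move L,goto B. Now: state=B, head=-1, tape[-2..1]=0010 (head:  ^)
Step 2: in state B at pos -1, read 0 -> (B,0)->write 1,move R,goto A. Now: state=A, head=0, tape[-2..1]=0110 (head:   ^)
Step 3: in state A at pos 0, read 1 -> (A,1)->write 0,move R,goto H. Now: state=H, head=1, tape[-2..2]=01000 (head:    ^)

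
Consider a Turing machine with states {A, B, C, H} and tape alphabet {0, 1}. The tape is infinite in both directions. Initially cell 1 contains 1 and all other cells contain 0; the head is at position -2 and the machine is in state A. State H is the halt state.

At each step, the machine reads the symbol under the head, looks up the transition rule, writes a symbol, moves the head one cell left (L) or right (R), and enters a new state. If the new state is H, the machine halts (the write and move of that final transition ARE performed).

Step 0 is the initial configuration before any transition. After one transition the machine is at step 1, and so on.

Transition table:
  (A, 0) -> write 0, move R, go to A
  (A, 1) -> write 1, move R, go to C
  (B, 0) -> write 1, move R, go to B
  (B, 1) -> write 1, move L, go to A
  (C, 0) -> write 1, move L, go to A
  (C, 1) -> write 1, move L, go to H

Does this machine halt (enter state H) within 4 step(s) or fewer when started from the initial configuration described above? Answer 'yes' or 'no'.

Step 1: in state A at pos -2, read 0 -> (A,0)->write 0,move R,goto A. Now: state=A, head=-1, tape[-3..2]=000010 (head:   ^)
Step 2: in state A at pos -1, read 0 -> (A,0)->write 0,move R,goto A. Now: state=A, head=0, tape[-3..2]=000010 (head:    ^)
Step 3: in state A at pos 0, read 0 -> (A,0)->write 0,move R,goto A. Now: state=A, head=1, tape[-3..2]=000010 (head:     ^)
Step 4: in state A at pos 1, read 1 -> (A,1)->write 1,move R,goto C. Now: state=C, head=2, tape[-3..3]=0000100 (head:      ^)
After 4 step(s): state = C (not H) -> not halted within 4 -> no

Answer: no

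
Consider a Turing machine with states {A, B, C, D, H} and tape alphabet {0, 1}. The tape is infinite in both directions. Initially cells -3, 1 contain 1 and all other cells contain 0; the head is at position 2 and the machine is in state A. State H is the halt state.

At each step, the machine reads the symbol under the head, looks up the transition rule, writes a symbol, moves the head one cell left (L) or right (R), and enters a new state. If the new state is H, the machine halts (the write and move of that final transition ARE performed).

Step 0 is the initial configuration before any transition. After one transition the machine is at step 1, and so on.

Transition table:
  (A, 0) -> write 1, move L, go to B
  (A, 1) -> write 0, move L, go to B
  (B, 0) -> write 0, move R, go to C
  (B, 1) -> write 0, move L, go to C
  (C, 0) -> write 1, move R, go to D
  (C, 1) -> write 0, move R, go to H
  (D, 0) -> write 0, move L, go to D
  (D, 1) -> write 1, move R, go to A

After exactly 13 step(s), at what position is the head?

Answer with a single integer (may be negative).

Answer: -1

Derivation:
Step 1: in state A at pos 2, read 0 -> (A,0)->write 1,move L,goto B. Now: state=B, head=1, tape[-4..3]=01000110 (head:      ^)
Step 2: in state B at pos 1, read 1 -> (B,1)->write 0,move L,goto C. Now: state=C, head=0, tape[-4..3]=01000010 (head:     ^)
Step 3: in state C at pos 0, read 0 -> (C,0)->write 1,move R,goto D. Now: state=D, head=1, tape[-4..3]=01001010 (head:      ^)
Step 4: in state D at pos 1, read 0 -> (D,0)->write 0,move L,goto D. Now: state=D, head=0, tape[-4..3]=01001010 (head:     ^)
Step 5: in state D at pos 0, read 1 -> (D,1)->write 1,move R,goto A. Now: state=A, head=1, tape[-4..3]=01001010 (head:      ^)
Step 6: in state A at pos 1, read 0 -> (A,0)->write 1,move L,goto B. Now: state=B, head=0, tape[-4..3]=01001110 (head:     ^)
Step 7: in state B at pos 0, read 1 -> (B,1)->write 0,move L,goto C. Now: state=C, head=-1, tape[-4..3]=01000110 (head:    ^)
Step 8: in state C at pos -1, read 0 -> (C,0)->write 1,move R,goto D. Now: state=D, head=0, tape[-4..3]=01010110 (head:     ^)
Step 9: in state D at pos 0, read 0 -> (D,0)->write 0,move L,goto D. Now: state=D, head=-1, tape[-4..3]=01010110 (head:    ^)
Step 10: in state D at pos -1, read 1 -> (D,1)->write 1,move R,goto A. Now: state=A, head=0, tape[-4..3]=01010110 (head:     ^)
Step 11: in state A at pos 0, read 0 -> (A,0)->write 1,move L,goto B. Now: state=B, head=-1, tape[-4..3]=01011110 (head:    ^)
Step 12: in state B at pos -1, read 1 -> (B,1)->write 0,move L,goto C. Now: state=C, head=-2, tape[-4..3]=01001110 (head:   ^)
Step 13: in state C at pos -2, read 0 -> (C,0)->write 1,move R,goto D. Now: state=D, head=-1, tape[-4..3]=01101110 (head:    ^)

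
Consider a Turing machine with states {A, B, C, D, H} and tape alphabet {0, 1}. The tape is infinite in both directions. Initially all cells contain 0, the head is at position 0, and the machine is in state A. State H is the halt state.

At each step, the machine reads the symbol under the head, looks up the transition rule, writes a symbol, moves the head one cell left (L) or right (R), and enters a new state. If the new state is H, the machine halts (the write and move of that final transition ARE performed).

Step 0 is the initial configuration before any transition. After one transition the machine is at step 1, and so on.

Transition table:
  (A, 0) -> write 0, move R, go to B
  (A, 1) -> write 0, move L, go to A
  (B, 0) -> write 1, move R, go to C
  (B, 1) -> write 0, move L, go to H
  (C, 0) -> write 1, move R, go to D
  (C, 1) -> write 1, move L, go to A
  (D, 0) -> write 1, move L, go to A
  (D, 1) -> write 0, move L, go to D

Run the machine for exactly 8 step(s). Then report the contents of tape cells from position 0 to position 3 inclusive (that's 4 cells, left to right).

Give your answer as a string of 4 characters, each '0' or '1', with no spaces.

Step 1: in state A at pos 0, read 0 -> (A,0)->write 0,move R,goto B. Now: state=B, head=1, tape[-1..2]=0000 (head:   ^)
Step 2: in state B at pos 1, read 0 -> (B,0)->write 1,move R,goto C. Now: state=C, head=2, tape[-1..3]=00100 (head:    ^)
Step 3: in state C at pos 2, read 0 -> (C,0)->write 1,move R,goto D. Now: state=D, head=3, tape[-1..4]=001100 (head:     ^)
Step 4: in state D at pos 3, read 0 -> (D,0)->write 1,move L,goto A. Now: state=A, head=2, tape[-1..4]=001110 (head:    ^)
Step 5: in state A at pos 2, read 1 -> (A,1)->write 0,move L,goto A. Now: state=A, head=1, tape[-1..4]=001010 (head:   ^)
Step 6: in state A at pos 1, read 1 -> (A,1)->write 0,move L,goto A. Now: state=A, head=0, tape[-1..4]=000010 (head:  ^)
Step 7: in state A at pos 0, read 0 -> (A,0)->write 0,move R,goto B. Now: state=B, head=1, tape[-1..4]=000010 (head:   ^)
Step 8: in state B at pos 1, read 0 -> (B,0)->write 1,move R,goto C. Now: state=C, head=2, tape[-1..4]=001010 (head:    ^)

Answer: 0101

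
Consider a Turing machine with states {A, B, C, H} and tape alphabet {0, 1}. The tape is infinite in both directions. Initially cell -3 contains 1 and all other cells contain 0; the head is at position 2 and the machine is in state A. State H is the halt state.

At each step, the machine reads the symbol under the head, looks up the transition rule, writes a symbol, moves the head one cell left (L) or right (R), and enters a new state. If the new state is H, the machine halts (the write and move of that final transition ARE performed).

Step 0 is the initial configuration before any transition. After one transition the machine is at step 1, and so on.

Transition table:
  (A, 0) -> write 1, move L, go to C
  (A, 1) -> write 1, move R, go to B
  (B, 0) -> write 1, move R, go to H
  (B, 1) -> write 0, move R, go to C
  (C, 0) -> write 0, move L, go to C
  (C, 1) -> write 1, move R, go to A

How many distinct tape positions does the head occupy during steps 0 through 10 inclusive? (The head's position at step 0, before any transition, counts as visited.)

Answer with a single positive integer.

Step 1: in state A at pos 2, read 0 -> (A,0)->write 1,move L,goto C. Now: state=C, head=1, tape[-4..3]=01000010 (head:      ^)
Step 2: in state C at pos 1, read 0 -> (C,0)->write 0,move L,goto C. Now: state=C, head=0, tape[-4..3]=01000010 (head:     ^)
Step 3: in state C at pos 0, read 0 -> (C,0)->write 0,move L,goto C. Now: state=C, head=-1, tape[-4..3]=01000010 (head:    ^)
Step 4: in state C at pos -1, read 0 -> (C,0)->write 0,move L,goto C. Now: state=C, head=-2, tape[-4..3]=01000010 (head:   ^)
Step 5: in state C at pos -2, read 0 -> (C,0)->write 0,move L,goto C. Now: state=C, head=-3, tape[-4..3]=01000010 (head:  ^)
Step 6: in state C at pos -3, read 1 -> (C,1)->write 1,move R,goto A. Now: state=A, head=-2, tape[-4..3]=01000010 (head:   ^)
Step 7: in state A at pos -2, read 0 -> (A,0)->write 1,move L,goto C. Now: state=C, head=-3, tape[-4..3]=01100010 (head:  ^)
Step 8: in state C at pos -3, read 1 -> (C,1)->write 1,move R,goto A. Now: state=A, head=-2, tape[-4..3]=01100010 (head:   ^)
Step 9: in state A at pos -2, read 1 -> (A,1)->write 1,move R,goto B. Now: state=B, head=-1, tape[-4..3]=01100010 (head:    ^)
Step 10: in state B at pos -1, read 0 -> (B,0)->write 1,move R,goto H. Now: state=H, head=0, tape[-4..3]=01110010 (head:     ^)
Head positions at steps 0..10: starting at 2, distinct positions visited = {-3, -2, -1, 0, 1, 2} -> 6 position(s)

Answer: 6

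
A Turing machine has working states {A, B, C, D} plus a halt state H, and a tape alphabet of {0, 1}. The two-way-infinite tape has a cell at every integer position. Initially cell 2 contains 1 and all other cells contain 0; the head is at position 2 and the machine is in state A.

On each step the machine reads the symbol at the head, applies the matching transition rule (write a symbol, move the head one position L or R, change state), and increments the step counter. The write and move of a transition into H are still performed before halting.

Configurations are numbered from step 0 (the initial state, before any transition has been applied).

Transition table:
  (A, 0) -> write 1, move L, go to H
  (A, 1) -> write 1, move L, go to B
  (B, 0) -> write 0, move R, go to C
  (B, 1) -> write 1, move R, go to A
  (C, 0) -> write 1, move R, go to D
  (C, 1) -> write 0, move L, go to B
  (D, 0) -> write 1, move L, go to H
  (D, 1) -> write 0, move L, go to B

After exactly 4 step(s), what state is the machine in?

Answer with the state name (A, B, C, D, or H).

Step 1: in state A at pos 2, read 1 -> (A,1)->write 1,move L,goto B. Now: state=B, head=1, tape[0..3]=0010 (head:  ^)
Step 2: in state B at pos 1, read 0 -> (B,0)->write 0,move R,goto C. Now: state=C, head=2, tape[0..3]=0010 (head:   ^)
Step 3: in state C at pos 2, read 1 -> (C,1)->write 0,move L,goto B. Now: state=B, head=1, tape[0..3]=0000 (head:  ^)
Step 4: in state B at pos 1, read 0 -> (B,0)->write 0,move R,goto C. Now: state=C, head=2, tape[0..3]=0000 (head:   ^)

Answer: C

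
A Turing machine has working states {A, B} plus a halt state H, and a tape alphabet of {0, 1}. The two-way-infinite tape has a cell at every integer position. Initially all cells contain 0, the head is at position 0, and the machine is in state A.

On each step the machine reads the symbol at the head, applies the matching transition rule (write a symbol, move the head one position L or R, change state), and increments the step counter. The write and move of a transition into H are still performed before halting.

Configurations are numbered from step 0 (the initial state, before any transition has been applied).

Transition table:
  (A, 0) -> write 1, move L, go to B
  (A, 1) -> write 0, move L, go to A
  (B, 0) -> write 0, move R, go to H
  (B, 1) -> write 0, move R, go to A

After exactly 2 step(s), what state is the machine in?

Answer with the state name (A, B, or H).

Answer: H

Derivation:
Step 1: in state A at pos 0, read 0 -> (A,0)->write 1,move L,goto B. Now: state=B, head=-1, tape[-2..1]=0010 (head:  ^)
Step 2: in state B at pos -1, read 0 -> (B,0)->write 0,move R,goto H. Now: state=H, head=0, tape[-2..1]=0010 (head:   ^)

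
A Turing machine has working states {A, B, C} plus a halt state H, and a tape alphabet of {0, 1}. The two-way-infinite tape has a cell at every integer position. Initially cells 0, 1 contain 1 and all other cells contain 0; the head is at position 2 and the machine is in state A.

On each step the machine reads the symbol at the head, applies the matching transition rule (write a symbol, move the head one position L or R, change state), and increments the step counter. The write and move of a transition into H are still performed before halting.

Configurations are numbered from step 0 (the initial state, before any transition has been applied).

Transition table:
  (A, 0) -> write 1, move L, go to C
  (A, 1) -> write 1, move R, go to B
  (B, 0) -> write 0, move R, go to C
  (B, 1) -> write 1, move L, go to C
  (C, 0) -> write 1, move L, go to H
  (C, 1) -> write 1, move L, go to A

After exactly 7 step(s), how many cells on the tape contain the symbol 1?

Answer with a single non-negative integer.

Answer: 5

Derivation:
Step 1: in state A at pos 2, read 0 -> (A,0)->write 1,move L,goto C. Now: state=C, head=1, tape[-1..3]=01110 (head:   ^)
Step 2: in state C at pos 1, read 1 -> (C,1)->write 1,move L,goto A. Now: state=A, head=0, tape[-1..3]=01110 (head:  ^)
Step 3: in state A at pos 0, read 1 -> (A,1)->write 1,move R,goto B. Now: state=B, head=1, tape[-1..3]=01110 (head:   ^)
Step 4: in state B at pos 1, read 1 -> (B,1)->write 1,move L,goto C. Now: state=C, head=0, tape[-1..3]=01110 (head:  ^)
Step 5: in state C at pos 0, read 1 -> (C,1)->write 1,move L,goto A. Now: state=A, head=-1, tape[-2..3]=001110 (head:  ^)
Step 6: in state A at pos -1, read 0 -> (A,0)->write 1,move L,goto C. Now: state=C, head=-2, tape[-3..3]=0011110 (head:  ^)
Step 7: in state C at pos -2, read 0 -> (C,0)->write 1,move L,goto H. Now: state=H, head=-3, tape[-4..3]=00111110 (head:  ^)
Cells containing 1 after step 7: {-2, -1, 0, 1, 2} -> 5 cell(s)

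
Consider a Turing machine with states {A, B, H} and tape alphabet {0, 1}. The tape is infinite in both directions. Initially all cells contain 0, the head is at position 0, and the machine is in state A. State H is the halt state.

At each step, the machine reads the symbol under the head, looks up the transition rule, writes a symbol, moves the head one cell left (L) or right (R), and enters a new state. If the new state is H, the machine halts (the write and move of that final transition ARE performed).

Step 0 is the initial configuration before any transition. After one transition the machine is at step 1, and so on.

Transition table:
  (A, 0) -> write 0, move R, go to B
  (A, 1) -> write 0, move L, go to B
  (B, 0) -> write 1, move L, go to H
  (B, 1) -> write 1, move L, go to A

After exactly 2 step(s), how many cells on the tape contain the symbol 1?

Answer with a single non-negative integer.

Step 1: in state A at pos 0, read 0 -> (A,0)->write 0,move R,goto B. Now: state=B, head=1, tape[-1..2]=0000 (head:   ^)
Step 2: in state B at pos 1, read 0 -> (B,0)->write 1,move L,goto H. Now: state=H, head=0, tape[-1..2]=0010 (head:  ^)
Cells containing 1 after step 2: {1} -> 1 cell(s)

Answer: 1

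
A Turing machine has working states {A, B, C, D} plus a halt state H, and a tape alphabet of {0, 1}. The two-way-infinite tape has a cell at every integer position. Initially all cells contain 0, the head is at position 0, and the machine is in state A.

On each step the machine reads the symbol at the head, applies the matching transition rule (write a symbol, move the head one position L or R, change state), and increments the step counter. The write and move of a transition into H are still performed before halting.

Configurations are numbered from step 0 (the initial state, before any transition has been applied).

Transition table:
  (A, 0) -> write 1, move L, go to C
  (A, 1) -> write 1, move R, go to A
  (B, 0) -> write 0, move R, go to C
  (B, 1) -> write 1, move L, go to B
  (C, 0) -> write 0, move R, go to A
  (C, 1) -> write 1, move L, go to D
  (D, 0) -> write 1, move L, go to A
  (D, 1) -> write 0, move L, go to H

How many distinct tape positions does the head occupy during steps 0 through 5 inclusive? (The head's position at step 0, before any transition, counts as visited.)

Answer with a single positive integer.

Step 1: in state A at pos 0, read 0 -> (A,0)->write 1,move L,goto C. Now: state=C, head=-1, tape[-2..1]=0010 (head:  ^)
Step 2: in state C at pos -1, read 0 -> (C,0)->write 0,move R,goto A. Now: state=A, head=0, tape[-2..1]=0010 (head:   ^)
Step 3: in state A at pos 0, read 1 -> (A,1)->write 1,move R,goto A. Now: state=A, head=1, tape[-2..2]=00100 (head:    ^)
Step 4: in state A at pos 1, read 0 -> (A,0)->write 1,move L,goto C. Now: state=C, head=0, tape[-2..2]=00110 (head:   ^)
Step 5: in state C at pos 0, read 1 -> (C,1)->write 1,move L,goto D. Now: state=D, head=-1, tape[-2..2]=00110 (head:  ^)
Head positions at steps 0..5: starting at 0, distinct positions visited = {-1, 0, 1} -> 3 position(s)

Answer: 3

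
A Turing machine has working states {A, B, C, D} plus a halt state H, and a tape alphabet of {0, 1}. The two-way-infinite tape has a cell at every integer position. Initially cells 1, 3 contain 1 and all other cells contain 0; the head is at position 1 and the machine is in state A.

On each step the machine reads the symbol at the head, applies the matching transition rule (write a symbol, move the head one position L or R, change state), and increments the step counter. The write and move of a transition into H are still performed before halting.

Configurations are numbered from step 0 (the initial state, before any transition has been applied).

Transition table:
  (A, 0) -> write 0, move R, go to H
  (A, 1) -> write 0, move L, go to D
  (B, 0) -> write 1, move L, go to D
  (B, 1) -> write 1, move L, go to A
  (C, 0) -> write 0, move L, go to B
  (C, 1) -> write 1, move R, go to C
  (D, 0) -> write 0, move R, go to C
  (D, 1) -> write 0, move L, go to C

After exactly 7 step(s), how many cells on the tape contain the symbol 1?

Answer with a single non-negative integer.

Step 1: in state A at pos 1, read 1 -> (A,1)->write 0,move L,goto D. Now: state=D, head=0, tape[-1..4]=000010 (head:  ^)
Step 2: in state D at pos 0, read 0 -> (D,0)->write 0,move R,goto C. Now: state=C, head=1, tape[-1..4]=000010 (head:   ^)
Step 3: in state C at pos 1, read 0 -> (C,0)->write 0,move L,goto B. Now: state=B, head=0, tape[-1..4]=000010 (head:  ^)
Step 4: in state B at pos 0, read 0 -> (B,0)->write 1,move L,goto D. Now: state=D, head=-1, tape[-2..4]=0010010 (head:  ^)
Step 5: in state D at pos -1, read 0 -> (D,0)->write 0,move R,goto C. Now: state=C, head=0, tape[-2..4]=0010010 (head:   ^)
Step 6: in state C at pos 0, read 1 -> (C,1)->write 1,move R,goto C. Now: state=C, head=1, tape[-2..4]=0010010 (head:    ^)
Step 7: in state C at pos 1, read 0 -> (C,0)->write 0,move L,goto B. Now: state=B, head=0, tape[-2..4]=0010010 (head:   ^)
Cells containing 1 after step 7: {0, 3} -> 2 cell(s)

Answer: 2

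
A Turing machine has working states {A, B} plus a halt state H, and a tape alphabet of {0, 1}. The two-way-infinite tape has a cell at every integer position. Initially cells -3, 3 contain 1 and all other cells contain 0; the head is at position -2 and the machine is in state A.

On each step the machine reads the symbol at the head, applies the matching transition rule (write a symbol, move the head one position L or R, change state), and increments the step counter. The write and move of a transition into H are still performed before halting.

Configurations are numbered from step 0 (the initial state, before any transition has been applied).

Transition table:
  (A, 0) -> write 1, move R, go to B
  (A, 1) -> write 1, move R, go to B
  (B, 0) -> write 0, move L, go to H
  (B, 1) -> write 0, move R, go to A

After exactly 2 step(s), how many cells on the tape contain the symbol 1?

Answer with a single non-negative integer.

Step 1: in state A at pos -2, read 0 -> (A,0)->write 1,move R,goto B. Now: state=B, head=-1, tape[-4..4]=011000010 (head:    ^)
Step 2: in state B at pos -1, read 0 -> (B,0)->write 0,move L,goto H. Now: state=H, head=-2, tape[-4..4]=011000010 (head:   ^)
Cells containing 1 after step 2: {-3, -2, 3} -> 3 cell(s)

Answer: 3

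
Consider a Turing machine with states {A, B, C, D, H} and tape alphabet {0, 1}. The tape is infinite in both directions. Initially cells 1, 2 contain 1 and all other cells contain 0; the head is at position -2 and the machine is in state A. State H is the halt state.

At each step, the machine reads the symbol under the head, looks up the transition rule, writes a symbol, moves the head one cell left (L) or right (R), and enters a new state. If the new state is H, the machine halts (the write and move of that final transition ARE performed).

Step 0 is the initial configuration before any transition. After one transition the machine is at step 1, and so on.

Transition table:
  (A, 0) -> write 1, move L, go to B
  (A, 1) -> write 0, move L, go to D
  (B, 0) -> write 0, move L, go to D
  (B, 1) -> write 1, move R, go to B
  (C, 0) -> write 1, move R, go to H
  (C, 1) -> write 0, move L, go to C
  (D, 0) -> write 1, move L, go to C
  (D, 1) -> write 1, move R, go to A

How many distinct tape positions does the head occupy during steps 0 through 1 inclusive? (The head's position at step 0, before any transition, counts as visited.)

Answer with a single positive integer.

Step 1: in state A at pos -2, read 0 -> (A,0)->write 1,move L,goto B. Now: state=B, head=-3, tape[-4..3]=00100110 (head:  ^)
Head positions at steps 0..1: starting at -2, distinct positions visited = {-3, -2} -> 2 position(s)

Answer: 2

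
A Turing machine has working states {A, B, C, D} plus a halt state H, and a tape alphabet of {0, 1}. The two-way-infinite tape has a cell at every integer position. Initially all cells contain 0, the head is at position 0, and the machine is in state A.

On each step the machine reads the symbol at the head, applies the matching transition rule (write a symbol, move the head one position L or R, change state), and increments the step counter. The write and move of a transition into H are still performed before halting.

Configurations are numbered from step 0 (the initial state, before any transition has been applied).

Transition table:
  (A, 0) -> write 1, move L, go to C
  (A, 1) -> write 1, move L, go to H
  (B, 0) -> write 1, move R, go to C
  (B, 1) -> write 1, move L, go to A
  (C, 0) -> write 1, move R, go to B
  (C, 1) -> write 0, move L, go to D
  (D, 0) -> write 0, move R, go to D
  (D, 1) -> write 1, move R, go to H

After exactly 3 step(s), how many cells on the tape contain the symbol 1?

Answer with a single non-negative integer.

Answer: 2

Derivation:
Step 1: in state A at pos 0, read 0 -> (A,0)->write 1,move L,goto C. Now: state=C, head=-1, tape[-2..1]=0010 (head:  ^)
Step 2: in state C at pos -1, read 0 -> (C,0)->write 1,move R,goto B. Now: state=B, head=0, tape[-2..1]=0110 (head:   ^)
Step 3: in state B at pos 0, read 1 -> (B,1)->write 1,move L,goto A. Now: state=A, head=-1, tape[-2..1]=0110 (head:  ^)
Cells containing 1 after step 3: {-1, 0} -> 2 cell(s)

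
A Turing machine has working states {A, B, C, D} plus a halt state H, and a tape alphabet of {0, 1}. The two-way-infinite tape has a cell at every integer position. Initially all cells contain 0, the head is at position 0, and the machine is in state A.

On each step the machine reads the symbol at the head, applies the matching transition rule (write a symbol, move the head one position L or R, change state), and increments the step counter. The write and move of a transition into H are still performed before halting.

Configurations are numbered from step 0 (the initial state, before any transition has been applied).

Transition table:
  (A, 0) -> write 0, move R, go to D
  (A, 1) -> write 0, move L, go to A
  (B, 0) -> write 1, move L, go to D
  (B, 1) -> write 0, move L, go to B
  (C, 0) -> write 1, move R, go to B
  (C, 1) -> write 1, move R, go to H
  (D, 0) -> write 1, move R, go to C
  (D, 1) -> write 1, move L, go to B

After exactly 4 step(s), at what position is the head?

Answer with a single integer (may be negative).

Answer: 2

Derivation:
Step 1: in state A at pos 0, read 0 -> (A,0)->write 0,move R,goto D. Now: state=D, head=1, tape[-1..2]=0000 (head:   ^)
Step 2: in state D at pos 1, read 0 -> (D,0)->write 1,move R,goto C. Now: state=C, head=2, tape[-1..3]=00100 (head:    ^)
Step 3: in state C at pos 2, read 0 -> (C,0)->write 1,move R,goto B. Now: state=B, head=3, tape[-1..4]=001100 (head:     ^)
Step 4: in state B at pos 3, read 0 -> (B,0)->write 1,move L,goto D. Now: state=D, head=2, tape[-1..4]=001110 (head:    ^)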